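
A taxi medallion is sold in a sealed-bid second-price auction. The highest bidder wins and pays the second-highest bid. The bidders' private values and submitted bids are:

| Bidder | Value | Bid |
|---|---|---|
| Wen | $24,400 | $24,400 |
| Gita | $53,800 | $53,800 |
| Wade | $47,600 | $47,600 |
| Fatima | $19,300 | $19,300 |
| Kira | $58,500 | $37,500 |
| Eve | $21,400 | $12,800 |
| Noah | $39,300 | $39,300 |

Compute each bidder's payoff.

Wen $0, Gita $6,200, Wade $0, Fatima $0, Kira $0, Eve $0, Noah $0.

Ordered from highest: Gita $53,800, then Wade $47,600, then Noah $39,300, then Kira $37,500, then Wen $24,400, then Fatima $19,300, then Eve $12,800.
Gita has the top bid and wins; the price is the second-highest bid, $47,600.
Gita's payoff = $53,800 − $47,600 = $6,200. All other bidders lose, so their payoff is 0.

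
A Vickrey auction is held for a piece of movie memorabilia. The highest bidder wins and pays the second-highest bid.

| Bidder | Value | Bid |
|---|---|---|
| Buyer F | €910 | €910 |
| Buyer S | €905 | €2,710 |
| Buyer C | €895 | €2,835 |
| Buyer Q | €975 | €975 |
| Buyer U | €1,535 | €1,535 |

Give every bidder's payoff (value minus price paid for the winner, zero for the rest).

Payoffs: Buyer F €0, Buyer S €0, Buyer C -€1,815, Buyer Q €0, Buyer U €0.

Sorted high to low: Buyer C €2,835; Buyer S €2,710; Buyer U €1,535; Buyer Q €975; Buyer F €910.
Buyer C has the top bid and wins; the price is the second-highest bid, €2,710.
Buyer C's payoff = €895 − €2,710 = -€1,815. All other bidders lose, so their payoff is 0.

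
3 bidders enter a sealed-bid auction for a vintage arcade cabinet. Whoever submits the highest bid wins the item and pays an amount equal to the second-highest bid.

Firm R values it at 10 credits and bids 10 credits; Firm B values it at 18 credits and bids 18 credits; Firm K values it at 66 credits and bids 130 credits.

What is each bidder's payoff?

Payoffs: Firm R 0 credits, Firm B 0 credits, Firm K 48 credits.

Ordered from highest: Firm K 130 credits; Firm B 18 credits; Firm R 10 credits.
Firm K has the top bid and wins; the price is the second-highest bid, 18 credits.
Firm K's payoff = 66 credits − 18 credits = 48 credits. All other bidders lose, so their payoff is 0.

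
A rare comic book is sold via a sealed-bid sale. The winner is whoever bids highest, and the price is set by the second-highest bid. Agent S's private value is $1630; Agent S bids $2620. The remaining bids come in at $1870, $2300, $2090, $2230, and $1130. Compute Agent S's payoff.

Highest competing bid: $2300.
Agent S's bid $2620 is the highest overall, so Agent S wins and pays the second-highest bid, $2300.
Payoff = value − price = $1630 − $2300 = -$670.
Overbidding won the item at a price above value — truthful bidding would have avoided this loss.

Payoff = -$670.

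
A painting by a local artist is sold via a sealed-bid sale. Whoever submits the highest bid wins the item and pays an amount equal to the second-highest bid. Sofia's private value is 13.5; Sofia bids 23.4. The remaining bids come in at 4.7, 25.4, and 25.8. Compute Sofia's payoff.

Sofia's payoff: 0.0.

Highest competing bid: 25.8.
Sofia's bid 23.4 is not the highest, so Sofia loses, pays nothing, and earns zero payoff.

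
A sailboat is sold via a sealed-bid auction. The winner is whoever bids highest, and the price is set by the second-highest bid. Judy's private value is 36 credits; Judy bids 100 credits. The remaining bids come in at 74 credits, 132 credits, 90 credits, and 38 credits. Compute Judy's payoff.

Highest competing bid: 132 credits.
Judy's bid 100 credits is not the highest, so Judy loses, pays nothing, and earns zero payoff.

Judy's payoff: 0 credits.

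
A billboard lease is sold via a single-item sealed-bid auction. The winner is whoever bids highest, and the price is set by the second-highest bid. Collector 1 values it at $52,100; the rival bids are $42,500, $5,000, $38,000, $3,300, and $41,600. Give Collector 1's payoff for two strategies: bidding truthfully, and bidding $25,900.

Truthful: $9,600; alternative: $0.

The highest competing bid is $42,500.
Bidding truthfully at $52,100: Collector 1 has the top bid, wins, and pays the second-highest bid $42,500. Payoff = $52,100 − $42,500 = $9,600.
Bidding $25,900: the top bid is $42,500 (a rival), so Collector 1 loses. Payoff = $0.
Deviating from a truthful bid can only lose payoff in a second-price auction — never gain.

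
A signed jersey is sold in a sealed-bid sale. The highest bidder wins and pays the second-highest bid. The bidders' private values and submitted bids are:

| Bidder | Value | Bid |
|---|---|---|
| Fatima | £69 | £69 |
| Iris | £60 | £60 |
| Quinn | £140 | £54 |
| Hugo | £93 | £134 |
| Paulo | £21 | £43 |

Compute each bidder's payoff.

Ordered from highest: Hugo £134 > Fatima £69 > Iris £60 > Quinn £54 > Paulo £43.
Hugo has the top bid and wins; the price is the second-highest bid, £69.
Hugo's payoff = £93 − £69 = £24. All other bidders lose, so their payoff is 0.

Payoffs: Fatima £0, Iris £0, Quinn £0, Hugo £24, Paulo £0.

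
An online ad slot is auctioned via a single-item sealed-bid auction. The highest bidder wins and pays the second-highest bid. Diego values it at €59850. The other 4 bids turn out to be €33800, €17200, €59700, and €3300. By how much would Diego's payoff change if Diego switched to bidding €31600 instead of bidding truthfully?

-€150

The highest competing bid is €59700.
Bidding truthfully at €59850: Diego has the top bid, wins, and pays the second-highest bid €59700. Payoff = €59850 − €59700 = €150.
Bidding €31600: the top bid is €59700 (a rival), so Diego loses. Payoff = €0.
Change = €0 − €150 = -€150.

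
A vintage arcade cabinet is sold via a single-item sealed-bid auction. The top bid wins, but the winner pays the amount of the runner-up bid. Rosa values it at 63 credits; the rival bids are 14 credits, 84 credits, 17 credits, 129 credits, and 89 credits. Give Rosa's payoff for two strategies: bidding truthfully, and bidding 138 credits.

The highest competing bid is 129 credits.
Bidding truthfully at 63 credits: the top bid is 129 credits (a rival), so Rosa loses. Payoff = 0 credits.
Bidding 138 credits: Rosa has the top bid, wins, and pays the second-highest bid 129 credits. Payoff = 63 credits − 129 credits = -66 credits.
This is the dominant-strategy logic: truthful bidding weakly beats any alternative.

(a) 0 credits  (b) -66 credits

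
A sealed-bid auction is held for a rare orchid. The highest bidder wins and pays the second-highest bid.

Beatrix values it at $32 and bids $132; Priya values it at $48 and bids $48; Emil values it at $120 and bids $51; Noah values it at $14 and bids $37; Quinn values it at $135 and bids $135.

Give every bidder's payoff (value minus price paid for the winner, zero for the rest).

Sorted high to low: Quinn $135, then Beatrix $132, then Emil $51, then Priya $48, then Noah $37.
Quinn has the top bid and wins; the price is the second-highest bid, $132.
Quinn's payoff = $135 − $132 = $3. All other bidders lose, so their payoff is 0.

Payoffs: Beatrix $0, Priya $0, Emil $0, Noah $0, Quinn $3.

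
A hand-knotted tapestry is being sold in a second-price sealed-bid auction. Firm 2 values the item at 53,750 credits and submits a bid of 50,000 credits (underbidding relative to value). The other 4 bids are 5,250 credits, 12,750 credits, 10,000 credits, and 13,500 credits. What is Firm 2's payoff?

Highest competing bid: 13,500 credits.
Firm 2's bid 50,000 credits is the highest overall, so Firm 2 wins and pays the second-highest bid, 13,500 credits.
Payoff = value − price = 53,750 credits − 13,500 credits = 40,250 credits.

Payoff = 40,250 credits.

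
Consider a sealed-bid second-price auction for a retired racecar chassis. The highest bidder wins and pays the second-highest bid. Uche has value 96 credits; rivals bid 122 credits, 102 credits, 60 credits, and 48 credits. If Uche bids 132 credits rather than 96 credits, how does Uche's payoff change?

-26 credits

The highest competing bid is 122 credits.
Bidding truthfully at 96 credits: the top bid is 122 credits (a rival), so Uche loses. Payoff = 0 credits.
Bidding 132 credits: Uche has the top bid, wins, and pays the second-highest bid 122 credits. Payoff = 96 credits − 122 credits = -26 credits.
Change = -26 credits − 0 credits = -26 credits.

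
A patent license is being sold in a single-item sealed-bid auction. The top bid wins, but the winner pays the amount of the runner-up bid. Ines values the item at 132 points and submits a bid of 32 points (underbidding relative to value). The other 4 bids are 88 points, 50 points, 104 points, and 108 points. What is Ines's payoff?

Ines's payoff: 0 points.

Highest competing bid: 108 points.
Ines's bid 32 points is not the highest, so Ines loses, pays nothing, and earns zero payoff.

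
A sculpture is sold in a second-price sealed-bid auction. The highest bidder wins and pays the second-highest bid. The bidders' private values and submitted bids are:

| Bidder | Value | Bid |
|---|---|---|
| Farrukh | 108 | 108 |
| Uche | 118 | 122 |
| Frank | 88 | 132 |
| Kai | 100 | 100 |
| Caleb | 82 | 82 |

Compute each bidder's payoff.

Payoffs: Farrukh 0, Uche 0, Frank -34, Kai 0, Caleb 0.

Sorted high to low: Frank 132; Uche 122; Farrukh 108; Kai 100; Caleb 82.
Frank has the top bid and wins; the price is the second-highest bid, 122.
Frank's payoff = 88 − 122 = -34. All other bidders lose, so their payoff is 0.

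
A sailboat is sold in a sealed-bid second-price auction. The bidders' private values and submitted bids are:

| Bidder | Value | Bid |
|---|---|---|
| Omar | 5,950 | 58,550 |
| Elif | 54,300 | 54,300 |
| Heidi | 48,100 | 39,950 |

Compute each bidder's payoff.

Omar -48,350, Elif 0, Heidi 0.

Ranking the bids: Omar 58,550; Elif 54,300; Heidi 39,950.
Omar has the top bid and wins; the price is the second-highest bid, 54,300.
Omar's payoff = 5,950 − 54,300 = -48,350. All other bidders lose, so their payoff is 0.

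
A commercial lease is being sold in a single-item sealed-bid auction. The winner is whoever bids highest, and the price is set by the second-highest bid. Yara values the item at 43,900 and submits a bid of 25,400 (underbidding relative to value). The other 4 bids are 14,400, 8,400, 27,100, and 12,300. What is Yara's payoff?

Highest competing bid: 27,100.
Yara's bid 25,400 is not the highest, so Yara loses, pays nothing, and earns zero payoff.

0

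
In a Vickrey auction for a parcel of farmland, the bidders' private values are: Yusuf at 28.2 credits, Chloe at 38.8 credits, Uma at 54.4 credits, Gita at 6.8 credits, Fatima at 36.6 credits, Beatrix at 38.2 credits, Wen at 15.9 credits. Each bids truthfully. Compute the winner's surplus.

Ordered from highest: Uma 54.4 credits > Chloe 38.8 credits > Beatrix 38.2 credits > Fatima 36.6 credits > Yusuf 28.2 credits > Wen 15.9 credits > Gita 6.8 credits.
Uma wins with the top bid and pays the second-highest, 38.8 credits.
Surplus = 54.4 credits − 38.8 credits = 15.6 credits.

15.6 credits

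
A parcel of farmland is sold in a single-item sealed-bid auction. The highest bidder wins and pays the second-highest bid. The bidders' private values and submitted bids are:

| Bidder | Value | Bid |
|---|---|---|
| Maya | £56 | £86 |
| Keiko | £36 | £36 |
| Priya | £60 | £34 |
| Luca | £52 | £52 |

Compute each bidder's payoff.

Bids in descending order: Maya £86, then Luca £52, then Keiko £36, then Priya £34.
Maya has the top bid and wins; the price is the second-highest bid, £52.
Maya's payoff = £56 − £52 = £4. All other bidders lose, so their payoff is 0.

Payoffs: Maya £4, Keiko £0, Priya £0, Luca £0.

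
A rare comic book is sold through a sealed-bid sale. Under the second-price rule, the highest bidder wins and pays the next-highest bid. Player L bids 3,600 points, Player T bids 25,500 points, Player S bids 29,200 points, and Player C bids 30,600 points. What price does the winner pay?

The winner pays 29,200 points.

Ordered from highest: Player C 30,600 points; Player S 29,200 points; Player T 25,500 points; Player L 3,600 points.
Player C has the highest bid, so Player C wins.
The second-highest bid is 29,200 points, so that is what Player C pays.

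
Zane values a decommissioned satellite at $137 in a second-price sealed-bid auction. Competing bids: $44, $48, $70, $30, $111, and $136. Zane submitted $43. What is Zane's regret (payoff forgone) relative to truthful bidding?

The highest competing bid is $136.
Bidding truthfully at $137: Zane has the top bid, wins, and pays the second-highest bid $136. Payoff = $137 − $136 = $1.
Bidding $43: the top bid is $136 (a rival), so Zane loses. Payoff = $0.
Regret = truthful payoff − actual payoff = $1 − $0 = $1.

Payoff forgone: $1.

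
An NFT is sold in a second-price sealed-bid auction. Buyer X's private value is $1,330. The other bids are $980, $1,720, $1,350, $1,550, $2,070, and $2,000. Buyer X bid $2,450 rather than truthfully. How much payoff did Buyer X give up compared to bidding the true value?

Payoff forgone: $740.

The highest competing bid is $2,070.
Bidding truthfully at $1,330: the top bid is $2,070 (a rival), so Buyer X loses. Payoff = $0.
Bidding $2,450: Buyer X has the top bid, wins, and pays the second-highest bid $2,070. Payoff = $1,330 − $2,070 = -$740.
Regret = truthful payoff − actual payoff = $0 − -$740 = $740.
This is the dominant-strategy logic: truthful bidding weakly beats any alternative.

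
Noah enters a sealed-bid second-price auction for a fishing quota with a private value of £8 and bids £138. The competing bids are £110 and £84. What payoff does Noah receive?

Payoff = -£102.

Highest competing bid: £110.
Noah's bid £138 is the highest overall, so Noah wins and pays the second-highest bid, £110.
Payoff = value − price = £8 − £110 = -£102.
Overbidding won the item at a price above value — truthful bidding would have avoided this loss.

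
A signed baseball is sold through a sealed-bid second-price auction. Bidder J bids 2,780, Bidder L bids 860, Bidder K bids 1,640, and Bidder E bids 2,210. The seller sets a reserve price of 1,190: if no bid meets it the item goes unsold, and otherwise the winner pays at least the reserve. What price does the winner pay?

2,210

Bids in descending order: Bidder J 2,780, then Bidder E 2,210, then Bidder K 1,640, then Bidder L 860.
Bidder J has the highest bid, so Bidder J wins.
The second-highest bid is 2,210, which exceeds the reserve, so that sets the price.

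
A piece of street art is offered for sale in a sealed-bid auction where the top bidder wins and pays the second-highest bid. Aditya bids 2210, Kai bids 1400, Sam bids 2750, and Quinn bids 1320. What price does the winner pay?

Ranking the bids: Sam 2750, then Aditya 2210, then Kai 1400, then Quinn 1320.
Sam is the highest bidder, so Sam wins.
Under the second-price rule, the price is the second-highest bid: 2210.

The winner pays 2210.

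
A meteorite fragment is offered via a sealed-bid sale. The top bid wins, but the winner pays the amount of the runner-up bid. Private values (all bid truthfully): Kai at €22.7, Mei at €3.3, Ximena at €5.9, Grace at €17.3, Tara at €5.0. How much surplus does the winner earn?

Winner's surplus: €5.4.

Ordered from highest: Kai €22.7, then Grace €17.3, then Ximena €5.9, then Tara €5.0, then Mei €3.3.
Kai wins with the top bid and pays the second-highest, €17.3.
Surplus = €22.7 − €17.3 = €5.4.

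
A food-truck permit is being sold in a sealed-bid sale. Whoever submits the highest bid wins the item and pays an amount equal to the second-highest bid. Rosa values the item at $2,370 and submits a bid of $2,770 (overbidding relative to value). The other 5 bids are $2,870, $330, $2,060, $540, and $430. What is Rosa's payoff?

Highest competing bid: $2,870.
Rosa's bid $2,770 is not the highest, so Rosa loses, pays nothing, and earns zero payoff.

Rosa's payoff: $0.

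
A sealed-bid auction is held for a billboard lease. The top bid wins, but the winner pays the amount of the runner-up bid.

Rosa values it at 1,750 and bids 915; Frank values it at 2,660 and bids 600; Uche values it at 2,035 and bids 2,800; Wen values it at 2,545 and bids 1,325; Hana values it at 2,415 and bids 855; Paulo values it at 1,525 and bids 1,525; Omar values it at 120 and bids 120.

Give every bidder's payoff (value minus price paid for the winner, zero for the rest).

Ranking the bids: Uche 2,800; Paulo 1,525; Wen 1,325; Rosa 915; Hana 855; Frank 600; Omar 120.
Uche has the top bid and wins; the price is the second-highest bid, 1,525.
Uche's payoff = 2,035 − 1,525 = 510. All other bidders lose, so their payoff is 0.

Rosa 0, Frank 0, Uche 510, Wen 0, Hana 0, Paulo 0, Omar 0.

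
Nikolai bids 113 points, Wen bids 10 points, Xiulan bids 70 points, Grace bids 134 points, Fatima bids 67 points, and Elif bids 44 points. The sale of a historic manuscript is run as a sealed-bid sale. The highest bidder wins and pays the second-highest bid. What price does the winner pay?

Price paid: 113 points.

Sorted high to low: Grace 134 points, then Nikolai 113 points, then Xiulan 70 points, then Fatima 67 points, then Elif 44 points, then Wen 10 points.
Grace has the highest bid, so Grace wins.
The second-highest bid is 113 points, so that is what Grace pays.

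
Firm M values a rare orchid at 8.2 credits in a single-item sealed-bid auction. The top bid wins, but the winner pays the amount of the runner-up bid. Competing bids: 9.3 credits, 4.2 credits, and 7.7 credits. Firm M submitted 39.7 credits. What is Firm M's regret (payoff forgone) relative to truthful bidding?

The highest competing bid is 9.3 credits.
Bidding truthfully at 8.2 credits: the top bid is 9.3 credits (a rival), so Firm M loses. Payoff = 0.0 credits.
Bidding 39.7 credits: Firm M has the top bid, wins, and pays the second-highest bid 9.3 credits. Payoff = 8.2 credits − 9.3 credits = -1.1 credits.
Regret = truthful payoff − actual payoff = 0.0 credits − -1.1 credits = 1.1 credits.
Deviating from a truthful bid can only lose payoff in a second-price auction — never gain.

Regret: 1.1 credits.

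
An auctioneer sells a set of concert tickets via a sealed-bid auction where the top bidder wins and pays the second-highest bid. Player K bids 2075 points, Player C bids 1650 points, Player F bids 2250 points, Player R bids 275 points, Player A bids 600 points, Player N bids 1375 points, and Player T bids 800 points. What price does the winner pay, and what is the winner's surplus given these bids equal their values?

Ordered from highest: Player F 2250 points, then Player K 2075 points, then Player C 1650 points, then Player N 1375 points, then Player T 800 points, then Player A 600 points, then Player R 275 points.
Player F is the highest bidder, so Player F wins.
Under the second-price rule, the price is the second-highest bid: 2075 points.
Surplus = 2250 points − 2075 points = 175 points.

Price 2075 points; surplus 175 points.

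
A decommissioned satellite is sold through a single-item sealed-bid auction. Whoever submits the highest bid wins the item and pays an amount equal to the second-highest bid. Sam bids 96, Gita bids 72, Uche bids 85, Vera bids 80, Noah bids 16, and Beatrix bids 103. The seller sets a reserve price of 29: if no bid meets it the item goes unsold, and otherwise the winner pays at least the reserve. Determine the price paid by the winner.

Price paid: 96.

Bids in descending order: Beatrix 103, then Sam 96, then Uche 85, then Vera 80, then Gita 72, then Noah 16.
Beatrix has the highest bid, so Beatrix wins.
The second-highest bid is 96, which exceeds the reserve, so that sets the price.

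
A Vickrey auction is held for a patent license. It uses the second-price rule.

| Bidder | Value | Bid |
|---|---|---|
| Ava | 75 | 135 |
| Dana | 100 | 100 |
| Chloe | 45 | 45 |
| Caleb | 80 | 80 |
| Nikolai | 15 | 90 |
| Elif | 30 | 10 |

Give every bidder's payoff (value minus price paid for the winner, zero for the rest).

Payoffs: Ava -25, Dana 0, Chloe 0, Caleb 0, Nikolai 0, Elif 0.

Bids in descending order: Ava 135, then Dana 100, then Nikolai 90, then Caleb 80, then Chloe 45, then Elif 10.
Ava has the top bid and wins; the price is the second-highest bid, 100.
Ava's payoff = 75 − 100 = -25. All other bidders lose, so their payoff is 0.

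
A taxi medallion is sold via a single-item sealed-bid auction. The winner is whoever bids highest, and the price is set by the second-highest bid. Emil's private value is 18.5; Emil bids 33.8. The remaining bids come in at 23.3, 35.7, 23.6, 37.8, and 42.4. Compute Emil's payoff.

Highest competing bid: 42.4.
Emil's bid 33.8 is not the highest, so Emil loses, pays nothing, and earns zero payoff.

Payoff = 0.0.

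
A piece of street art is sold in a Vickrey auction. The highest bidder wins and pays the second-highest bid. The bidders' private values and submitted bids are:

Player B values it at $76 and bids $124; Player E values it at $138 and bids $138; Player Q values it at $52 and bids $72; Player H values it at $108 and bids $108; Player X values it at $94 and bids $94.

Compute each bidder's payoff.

Sorted high to low: Player E $138; Player B $124; Player H $108; Player X $94; Player Q $72.
Player E has the top bid and wins; the price is the second-highest bid, $124.
Player E's payoff = $138 − $124 = $14. All other bidders lose, so their payoff is 0.

Payoffs: Player B $0, Player E $14, Player Q $0, Player H $0, Player X $0.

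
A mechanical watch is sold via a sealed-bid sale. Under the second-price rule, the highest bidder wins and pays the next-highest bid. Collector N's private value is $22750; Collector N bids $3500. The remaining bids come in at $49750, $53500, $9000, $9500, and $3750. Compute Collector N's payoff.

Highest competing bid: $53500.
Collector N's bid $3500 is not the highest, so Collector N loses, pays nothing, and earns zero payoff.

Collector N's payoff: $0.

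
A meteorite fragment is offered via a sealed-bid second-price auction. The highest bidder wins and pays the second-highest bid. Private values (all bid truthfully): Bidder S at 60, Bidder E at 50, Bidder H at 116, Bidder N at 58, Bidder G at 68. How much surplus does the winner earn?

Surplus = 48.

Ranking the bids: Bidder H 116 > Bidder G 68 > Bidder S 60 > Bidder N 58 > Bidder E 50.
Bidder H wins with the top bid and pays the second-highest, 68.
Surplus = 116 − 68 = 48.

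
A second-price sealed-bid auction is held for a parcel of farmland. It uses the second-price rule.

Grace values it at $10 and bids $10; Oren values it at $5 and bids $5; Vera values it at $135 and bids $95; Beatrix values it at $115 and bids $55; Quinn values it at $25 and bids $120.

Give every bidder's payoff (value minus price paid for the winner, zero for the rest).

Grace $0, Oren $0, Vera $0, Beatrix $0, Quinn -$70.

Bids in descending order: Quinn $120 > Vera $95 > Beatrix $55 > Grace $10 > Oren $5.
Quinn has the top bid and wins; the price is the second-highest bid, $95.
Quinn's payoff = $25 − $95 = -$70. All other bidders lose, so their payoff is 0.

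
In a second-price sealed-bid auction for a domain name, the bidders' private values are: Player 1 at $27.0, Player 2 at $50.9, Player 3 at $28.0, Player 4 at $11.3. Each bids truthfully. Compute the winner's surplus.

Sorted high to low: Player 2 $50.9; Player 3 $28.0; Player 1 $27.0; Player 4 $11.3.
Player 2 wins with the top bid and pays the second-highest, $28.0.
Surplus = $50.9 − $28.0 = $22.9.

Surplus = $22.9.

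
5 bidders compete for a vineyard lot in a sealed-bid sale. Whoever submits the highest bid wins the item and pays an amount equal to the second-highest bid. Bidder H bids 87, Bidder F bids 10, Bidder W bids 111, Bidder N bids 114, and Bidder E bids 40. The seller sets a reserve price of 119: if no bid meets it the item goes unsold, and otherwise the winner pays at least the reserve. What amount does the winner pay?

unsold

Ranking the bids: Bidder N 114; Bidder W 111; Bidder H 87; Bidder E 40; Bidder F 10.
The top bid 114 is below the reserve 119, so the item goes unsold and nothing is paid.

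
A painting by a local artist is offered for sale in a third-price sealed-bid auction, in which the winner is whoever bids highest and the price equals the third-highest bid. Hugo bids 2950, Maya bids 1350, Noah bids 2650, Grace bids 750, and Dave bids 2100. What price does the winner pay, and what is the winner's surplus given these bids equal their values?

Price 2100; surplus 850.

Ranking the bids: Hugo 2950; Noah 2650; Dave 2100; Maya 1350; Grace 750.
Hugo is the highest bidder, so Hugo wins.
Under the third-price rule, the price is the third-highest bid: 2100.
Surplus = 2950 − 2100 = 850.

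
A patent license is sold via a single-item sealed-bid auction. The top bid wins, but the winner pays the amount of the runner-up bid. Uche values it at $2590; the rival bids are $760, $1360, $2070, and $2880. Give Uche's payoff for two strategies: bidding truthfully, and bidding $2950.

Truthful: $0; alternative: -$290.

The highest competing bid is $2880.
Bidding truthfully at $2590: the top bid is $2880 (a rival), so Uche loses. Payoff = $0.
Bidding $2950: Uche has the top bid, wins, and pays the second-highest bid $2880. Payoff = $2590 − $2880 = -$290.
Deviating from a truthful bid can only lose payoff in a second-price auction — never gain.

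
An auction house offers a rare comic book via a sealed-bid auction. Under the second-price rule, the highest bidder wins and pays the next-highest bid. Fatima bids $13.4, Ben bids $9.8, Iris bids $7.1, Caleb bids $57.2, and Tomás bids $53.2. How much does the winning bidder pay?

The winner pays $53.2.

Sorted high to low: Caleb $57.2, then Tomás $53.2, then Fatima $13.4, then Ben $9.8, then Iris $7.1.
Caleb has the highest bid, so Caleb wins.
The second-highest bid is $53.2, so that is what Caleb pays.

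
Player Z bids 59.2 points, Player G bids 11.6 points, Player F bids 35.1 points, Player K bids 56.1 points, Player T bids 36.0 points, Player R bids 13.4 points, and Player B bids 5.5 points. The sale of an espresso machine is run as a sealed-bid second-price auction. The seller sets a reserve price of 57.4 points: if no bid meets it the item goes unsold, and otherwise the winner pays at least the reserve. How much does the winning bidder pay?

Sorted high to low: Player Z 59.2 points; Player K 56.1 points; Player T 36.0 points; Player F 35.1 points; Player R 13.4 points; Player G 11.6 points; Player B 5.5 points.
Player Z has the highest bid, so Player Z wins.
The second-highest bid is 56.1 points, but the reserve 57.4 points is higher, so the price is the reserve.

57.4 points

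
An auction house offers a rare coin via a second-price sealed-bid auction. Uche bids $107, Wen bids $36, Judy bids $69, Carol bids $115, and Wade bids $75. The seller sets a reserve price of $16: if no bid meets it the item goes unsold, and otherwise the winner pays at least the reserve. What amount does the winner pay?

$107

Bids in descending order: Carol $115; Uche $107; Wade $75; Judy $69; Wen $36.
Carol has the highest bid, so Carol wins.
The second-highest bid is $107, which exceeds the reserve, so that sets the price.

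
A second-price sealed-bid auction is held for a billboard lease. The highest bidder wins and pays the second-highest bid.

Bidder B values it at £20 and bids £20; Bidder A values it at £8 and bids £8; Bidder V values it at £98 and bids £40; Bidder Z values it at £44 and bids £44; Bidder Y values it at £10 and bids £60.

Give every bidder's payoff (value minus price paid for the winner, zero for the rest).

Bidder B £0, Bidder A £0, Bidder V £0, Bidder Z £0, Bidder Y -£34.

Ordered from highest: Bidder Y £60 > Bidder Z £44 > Bidder V £40 > Bidder B £20 > Bidder A £8.
Bidder Y has the top bid and wins; the price is the second-highest bid, £44.
Bidder Y's payoff = £10 − £44 = -£34. All other bidders lose, so their payoff is 0.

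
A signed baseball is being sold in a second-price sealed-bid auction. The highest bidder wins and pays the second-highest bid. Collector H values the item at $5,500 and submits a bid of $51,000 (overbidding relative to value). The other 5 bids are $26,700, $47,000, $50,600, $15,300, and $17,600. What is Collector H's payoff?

Payoff = -$45,100.

Highest competing bid: $50,600.
Collector H's bid $51,000 is the highest overall, so Collector H wins and pays the second-highest bid, $50,600.
Payoff = value − price = $5,500 − $50,600 = -$45,100.
Overbidding won the item at a price above value — truthful bidding would have avoided this loss.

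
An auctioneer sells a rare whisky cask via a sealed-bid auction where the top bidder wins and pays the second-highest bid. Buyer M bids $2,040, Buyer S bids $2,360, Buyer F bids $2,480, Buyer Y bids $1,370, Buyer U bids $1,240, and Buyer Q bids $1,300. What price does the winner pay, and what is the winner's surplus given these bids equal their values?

Price $2,360; surplus $120.

Bids in descending order: Buyer F $2,480, then Buyer S $2,360, then Buyer M $2,040, then Buyer Y $1,370, then Buyer Q $1,300, then Buyer U $1,240.
Buyer F is the highest bidder, so Buyer F wins.
Under the second-price rule, the price is the second-highest bid: $2,360.
Surplus = $2,480 − $2,360 = $120.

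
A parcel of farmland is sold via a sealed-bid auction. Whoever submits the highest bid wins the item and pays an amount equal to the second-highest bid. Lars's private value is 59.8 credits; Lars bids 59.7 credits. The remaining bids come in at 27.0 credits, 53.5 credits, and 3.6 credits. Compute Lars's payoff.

Payoff = 6.3 credits.

Highest competing bid: 53.5 credits.
Lars's bid 59.7 credits is the highest overall, so Lars wins and pays the second-highest bid, 53.5 credits.
Payoff = value − price = 59.8 credits − 53.5 credits = 6.3 credits.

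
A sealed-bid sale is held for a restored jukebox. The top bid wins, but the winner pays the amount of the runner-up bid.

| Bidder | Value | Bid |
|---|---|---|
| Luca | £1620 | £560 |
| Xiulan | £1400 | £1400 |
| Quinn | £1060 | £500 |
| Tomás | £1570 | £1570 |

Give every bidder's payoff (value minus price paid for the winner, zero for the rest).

Luca £0, Xiulan £0, Quinn £0, Tomás £170.

Bids in descending order: Tomás £1570, then Xiulan £1400, then Luca £560, then Quinn £500.
Tomás has the top bid and wins; the price is the second-highest bid, £1400.
Tomás's payoff = £1570 − £1400 = £170. All other bidders lose, so their payoff is 0.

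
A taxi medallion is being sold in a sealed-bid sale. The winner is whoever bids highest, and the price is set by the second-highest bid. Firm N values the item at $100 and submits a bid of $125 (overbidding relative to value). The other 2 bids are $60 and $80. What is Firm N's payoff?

Highest competing bid: $80.
Firm N's bid $125 is the highest overall, so Firm N wins and pays the second-highest bid, $80.
Payoff = value − price = $100 − $80 = $20.

Payoff = $20.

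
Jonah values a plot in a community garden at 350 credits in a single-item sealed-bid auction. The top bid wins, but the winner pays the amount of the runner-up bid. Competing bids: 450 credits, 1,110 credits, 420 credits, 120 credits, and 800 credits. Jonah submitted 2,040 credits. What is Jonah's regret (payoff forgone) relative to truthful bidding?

The highest competing bid is 1,110 credits.
Bidding truthfully at 350 credits: the top bid is 1,110 credits (a rival), so Jonah loses. Payoff = 0 credits.
Bidding 2,040 credits: Jonah has the top bid, wins, and pays the second-highest bid 1,110 credits. Payoff = 350 credits − 1,110 credits = -760 credits.
Regret = truthful payoff − actual payoff = 0 credits − -760 credits = 760 credits.

760 credits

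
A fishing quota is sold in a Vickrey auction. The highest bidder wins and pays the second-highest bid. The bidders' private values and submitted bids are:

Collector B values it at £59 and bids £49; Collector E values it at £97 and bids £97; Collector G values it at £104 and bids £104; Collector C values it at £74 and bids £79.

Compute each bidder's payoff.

Payoffs: Collector B £0, Collector E £0, Collector G £7, Collector C £0.

Ranking the bids: Collector G £104, then Collector E £97, then Collector C £79, then Collector B £49.
Collector G has the top bid and wins; the price is the second-highest bid, £97.
Collector G's payoff = £104 − £97 = £7. All other bidders lose, so their payoff is 0.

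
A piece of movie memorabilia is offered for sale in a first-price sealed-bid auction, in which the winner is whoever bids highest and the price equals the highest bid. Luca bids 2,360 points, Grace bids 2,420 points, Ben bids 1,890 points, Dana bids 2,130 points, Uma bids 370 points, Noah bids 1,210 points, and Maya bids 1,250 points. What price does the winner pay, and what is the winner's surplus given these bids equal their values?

Bids in descending order: Grace 2,420 points > Luca 2,360 points > Dana 2,130 points > Ben 1,890 points > Maya 1,250 points > Noah 1,210 points > Uma 370 points.
Grace is the highest bidder, so Grace wins.
Under the first-price rule, the price is the highest bid: 2,420 points.
Surplus = 2,420 points − 2,420 points = 0 points.

The winner pays 2,420 points for a surplus of 0 points.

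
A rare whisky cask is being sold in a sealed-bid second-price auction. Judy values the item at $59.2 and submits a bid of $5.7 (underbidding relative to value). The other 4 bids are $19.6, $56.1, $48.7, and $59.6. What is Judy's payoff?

Payoff = $0.0.

Highest competing bid: $59.6.
Judy's bid $5.7 is not the highest, so Judy loses, pays nothing, and earns zero payoff.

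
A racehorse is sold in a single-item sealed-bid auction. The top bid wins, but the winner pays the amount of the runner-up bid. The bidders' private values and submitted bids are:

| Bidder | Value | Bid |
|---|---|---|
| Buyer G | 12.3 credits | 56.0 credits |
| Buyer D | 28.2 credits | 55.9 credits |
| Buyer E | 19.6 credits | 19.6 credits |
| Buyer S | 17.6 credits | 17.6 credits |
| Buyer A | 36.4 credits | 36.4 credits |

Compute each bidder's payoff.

Payoffs: Buyer G -43.6 credits, Buyer D 0.0 credits, Buyer E 0.0 credits, Buyer S 0.0 credits, Buyer A 0.0 credits.

Bids in descending order: Buyer G 56.0 credits, then Buyer D 55.9 credits, then Buyer A 36.4 credits, then Buyer E 19.6 credits, then Buyer S 17.6 credits.
Buyer G has the top bid and wins; the price is the second-highest bid, 55.9 credits.
Buyer G's payoff = 12.3 credits − 55.9 credits = -43.6 credits. All other bidders lose, so their payoff is 0.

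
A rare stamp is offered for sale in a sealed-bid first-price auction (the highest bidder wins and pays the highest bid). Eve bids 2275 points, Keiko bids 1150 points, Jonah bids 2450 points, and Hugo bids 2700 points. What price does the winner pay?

Ordered from highest: Hugo 2700 points; Jonah 2450 points; Eve 2275 points; Keiko 1150 points.
Hugo is the highest bidder, so Hugo wins.
Under the first-price rule, the price is the highest bid: 2700 points.

Price paid: 2700 points.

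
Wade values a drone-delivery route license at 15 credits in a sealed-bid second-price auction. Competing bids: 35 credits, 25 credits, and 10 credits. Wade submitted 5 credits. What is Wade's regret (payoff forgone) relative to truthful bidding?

Regret: 0 credits.

The highest competing bid is 35 credits.
Bidding truthfully at 15 credits: the top bid is 35 credits (a rival), so Wade loses. Payoff = 0 credits.
Bidding 5 credits: the top bid is 35 credits (a rival), so Wade loses. Payoff = 0 credits.
Regret = truthful payoff − actual payoff = 0 credits − 0 credits = 0 credits.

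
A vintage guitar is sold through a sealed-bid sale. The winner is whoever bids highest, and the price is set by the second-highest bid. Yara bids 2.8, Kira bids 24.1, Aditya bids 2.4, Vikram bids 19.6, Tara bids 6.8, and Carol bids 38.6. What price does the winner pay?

Ranking the bids: Carol 38.6 > Kira 24.1 > Vikram 19.6 > Tara 6.8 > Yara 2.8 > Aditya 2.4.
Carol has the highest bid, so Carol wins.
The second-highest bid is 24.1, so that is what Carol pays.

24.1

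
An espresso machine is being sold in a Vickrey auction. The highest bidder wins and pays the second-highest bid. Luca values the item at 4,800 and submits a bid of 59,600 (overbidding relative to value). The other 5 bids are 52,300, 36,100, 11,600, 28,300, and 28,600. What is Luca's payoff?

Payoff = -47,500.

Highest competing bid: 52,300.
Luca's bid 59,600 is the highest overall, so Luca wins and pays the second-highest bid, 52,300.
Payoff = value − price = 4,800 − 52,300 = -47,500.
Overbidding won the item at a price above value — truthful bidding would have avoided this loss.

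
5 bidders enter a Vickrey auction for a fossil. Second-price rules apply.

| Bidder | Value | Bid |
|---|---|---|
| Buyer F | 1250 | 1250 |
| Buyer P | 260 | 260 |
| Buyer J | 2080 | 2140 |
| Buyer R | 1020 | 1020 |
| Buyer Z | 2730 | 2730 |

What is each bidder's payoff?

Ranking the bids: Buyer Z 2730; Buyer J 2140; Buyer F 1250; Buyer R 1020; Buyer P 260.
Buyer Z has the top bid and wins; the price is the second-highest bid, 2140.
Buyer Z's payoff = 2730 − 2140 = 590. All other bidders lose, so their payoff is 0.

Buyer F 0, Buyer P 0, Buyer J 0, Buyer R 0, Buyer Z 590.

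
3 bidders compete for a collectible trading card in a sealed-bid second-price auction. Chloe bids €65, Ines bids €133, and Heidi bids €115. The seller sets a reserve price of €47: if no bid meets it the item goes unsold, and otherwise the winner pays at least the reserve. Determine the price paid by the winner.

Price paid: €115.

Ranking the bids: Ines €133; Heidi €115; Chloe €65.
Ines has the highest bid, so Ines wins.
The second-highest bid is €115, which exceeds the reserve, so that sets the price.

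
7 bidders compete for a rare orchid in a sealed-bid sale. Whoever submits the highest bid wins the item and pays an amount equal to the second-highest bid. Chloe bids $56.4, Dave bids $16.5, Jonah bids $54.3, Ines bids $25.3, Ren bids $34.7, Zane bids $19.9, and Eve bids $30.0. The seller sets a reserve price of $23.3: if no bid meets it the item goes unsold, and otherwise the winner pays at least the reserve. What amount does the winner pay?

Ordered from highest: Chloe $56.4; Jonah $54.3; Ren $34.7; Eve $30.0; Ines $25.3; Zane $19.9; Dave $16.5.
Chloe has the highest bid, so Chloe wins.
The second-highest bid is $54.3, which exceeds the reserve, so that sets the price.

The winner pays $54.3.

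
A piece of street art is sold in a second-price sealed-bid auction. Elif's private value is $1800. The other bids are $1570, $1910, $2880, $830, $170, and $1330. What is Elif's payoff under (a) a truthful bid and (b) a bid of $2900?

The highest competing bid is $2880.
Bidding truthfully at $1800: the top bid is $2880 (a rival), so Elif loses. Payoff = $0.
Bidding $2900: Elif has the top bid, wins, and pays the second-highest bid $2880. Payoff = $1800 − $2880 = -$1080.

(a) $0  (b) -$1080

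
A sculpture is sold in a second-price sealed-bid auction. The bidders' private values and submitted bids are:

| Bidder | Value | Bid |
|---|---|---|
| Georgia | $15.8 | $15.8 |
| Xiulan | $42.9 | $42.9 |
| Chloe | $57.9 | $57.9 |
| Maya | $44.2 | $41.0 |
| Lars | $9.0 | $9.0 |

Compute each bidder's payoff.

Georgia $0.0, Xiulan $0.0, Chloe $15.0, Maya $0.0, Lars $0.0.

Sorted high to low: Chloe $57.9 > Xiulan $42.9 > Maya $41.0 > Georgia $15.8 > Lars $9.0.
Chloe has the top bid and wins; the price is the second-highest bid, $42.9.
Chloe's payoff = $57.9 − $42.9 = $15.0. All other bidders lose, so their payoff is 0.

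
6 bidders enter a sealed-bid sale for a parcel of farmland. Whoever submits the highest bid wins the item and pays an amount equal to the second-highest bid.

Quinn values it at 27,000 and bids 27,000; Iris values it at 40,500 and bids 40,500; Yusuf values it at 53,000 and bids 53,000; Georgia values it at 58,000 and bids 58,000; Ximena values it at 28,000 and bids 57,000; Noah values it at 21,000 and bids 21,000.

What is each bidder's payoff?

Payoffs: Quinn 0, Iris 0, Yusuf 0, Georgia 1,000, Ximena 0, Noah 0.

Sorted high to low: Georgia 58,000, then Ximena 57,000, then Yusuf 53,000, then Iris 40,500, then Quinn 27,000, then Noah 21,000.
Georgia has the top bid and wins; the price is the second-highest bid, 57,000.
Georgia's payoff = 58,000 − 57,000 = 1,000. All other bidders lose, so their payoff is 0.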